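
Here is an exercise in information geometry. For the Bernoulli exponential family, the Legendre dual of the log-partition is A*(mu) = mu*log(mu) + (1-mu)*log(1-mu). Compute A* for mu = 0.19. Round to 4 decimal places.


Legendre transform for Bernoulli:
A*(mu) = mu*log(mu) + (1-mu)*log(1-mu).
mu = 0.19, 1-mu = 0.81.
mu*log(mu) = 0.19*log(0.19) = -0.315539.
(1-mu)*log(1-mu) = 0.81*log(0.81) = -0.170684.
A* = -0.315539 + -0.170684 = -0.4862

-0.4862


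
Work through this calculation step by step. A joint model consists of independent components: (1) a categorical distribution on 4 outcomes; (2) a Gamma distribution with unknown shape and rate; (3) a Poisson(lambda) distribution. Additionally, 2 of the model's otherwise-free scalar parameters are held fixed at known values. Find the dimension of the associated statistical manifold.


The dimension of a statistical manifold equals the number of free
(independent) real parameters of the model. For a product of independent
blocks the parameter counts add.
- categorical on 4 outcomes (probabilities sum to 1): 4-1 = 3.
- Gamma (shape, rate): 2.
- Poisson (lambda): 1.
Total = 3 + 2 + 1 = 6.
2 parameter(s) fixed at known values: 6 - 2 = 4.
Dimension = 4

4


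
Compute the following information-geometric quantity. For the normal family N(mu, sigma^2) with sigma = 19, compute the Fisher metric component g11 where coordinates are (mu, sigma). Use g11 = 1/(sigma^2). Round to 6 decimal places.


For the 2-parameter normal family, the Fisher metric has:
  g11 = 1/sigma^2, g22 = 2/sigma^2.
sigma = 19, sigma^2 = 361.
g11 = 0.002770

0.002770


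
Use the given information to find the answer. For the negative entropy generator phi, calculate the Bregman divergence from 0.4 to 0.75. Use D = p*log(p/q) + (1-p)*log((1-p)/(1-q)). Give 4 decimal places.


Bregman divergence with negative entropy generator:
D = p*log(p/q) + (1-p)*log((1-p)/(1-q)).
p = 0.4, q = 0.75.
p*log(p/q) = 0.4*log(0.4/0.75) = -0.251443.
(1-p)*log((1-p)/(1-q)) = 0.6*log(0.6/0.25) = 0.525281.
D = -0.251443 + 0.525281 = 0.2738

0.2738


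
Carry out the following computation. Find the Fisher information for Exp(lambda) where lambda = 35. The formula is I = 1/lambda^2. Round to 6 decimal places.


Fisher information for exponential: I(lambda) = 1/lambda^2.
lambda = 35, lambda^2 = 1225.
I = 1/1225 = 0.000816

0.000816


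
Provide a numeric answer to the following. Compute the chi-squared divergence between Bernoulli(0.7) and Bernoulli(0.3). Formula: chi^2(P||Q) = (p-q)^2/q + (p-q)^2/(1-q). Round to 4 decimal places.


Chi-squared divergence between Bernoulli distributions:
chi^2 = (p-q)^2/q + (p-q)^2/(1-q).
p = 0.7, q = 0.3, p-q = 0.4.
(p-q)^2 = 0.16.
term1 = 0.16/0.3 = 0.533333.
term2 = 0.16/0.7 = 0.228571.
chi^2 = 0.533333 + 0.228571 = 0.7619

0.7619


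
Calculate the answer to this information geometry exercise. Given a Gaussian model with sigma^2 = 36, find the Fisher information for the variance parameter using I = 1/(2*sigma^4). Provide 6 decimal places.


Fisher information for variance: I(sigma^2) = 1/(2*sigma^4).
sigma^2 = 36, so sigma^4 = 1296.
I = 1/(2*1296) = 1/2592 = 0.000386

0.000386


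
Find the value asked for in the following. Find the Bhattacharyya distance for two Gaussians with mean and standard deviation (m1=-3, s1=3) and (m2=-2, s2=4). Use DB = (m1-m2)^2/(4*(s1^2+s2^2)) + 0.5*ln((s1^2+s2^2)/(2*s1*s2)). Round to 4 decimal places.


Bhattacharyya distance between two Gaussians:
DB = (m1-m2)^2/(4*(s1^2+s2^2)) + (1/2)*ln((s1^2+s2^2)/(2*s1*s2)).
(m1-m2)^2 = (-1)^2 = 1.
s1^2+s2^2 = 9 + 16 = 25.
term1 = 1/100 = 0.01.
term2 = 0.5*ln(25/24.0) = 0.020411.
DB = 0.01 + 0.020411 = 0.0304

0.0304


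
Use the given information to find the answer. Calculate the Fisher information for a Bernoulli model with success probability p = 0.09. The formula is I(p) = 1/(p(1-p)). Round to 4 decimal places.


For Bernoulli(p), Fisher information is I(p) = 1/(p*(1-p)).
p = 0.09, 1-p = 0.91.
p*(1-p) = 0.0819.
I(p) = 1/0.0819 = 12.2100

12.2100


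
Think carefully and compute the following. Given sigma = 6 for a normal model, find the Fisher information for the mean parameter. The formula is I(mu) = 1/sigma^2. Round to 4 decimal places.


The Fisher information for the mean of a normal distribution is I(mu) = 1/sigma^2.
sigma = 6, so sigma^2 = 36.
I(mu) = 1/36 = 0.0278

0.0278


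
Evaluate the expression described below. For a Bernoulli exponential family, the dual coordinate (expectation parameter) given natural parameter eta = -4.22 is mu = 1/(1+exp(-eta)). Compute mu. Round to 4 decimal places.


Dual coordinate (expectation parameter) for Bernoulli:
mu = 1/(1+exp(-eta)).
eta = -4.22.
exp(-eta) = exp(4.22) = 68.033484.
mu = 1/(1+68.033484) = 0.0145

0.0145


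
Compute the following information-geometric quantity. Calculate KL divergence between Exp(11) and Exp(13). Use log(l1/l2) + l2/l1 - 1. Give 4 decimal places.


KL divergence for exponential family:
KL = log(l1/l2) + l2/l1 - 1.
log(11/13) = -0.167054.
13/11 = 1.181818.
KL = -0.167054 + 1.181818 - 1 = 0.0148

0.0148


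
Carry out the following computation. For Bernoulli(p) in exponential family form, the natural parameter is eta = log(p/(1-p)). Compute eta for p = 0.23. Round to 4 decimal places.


Natural parameter for Bernoulli: eta = log(p/(1-p)).
p = 0.23, 1-p = 0.77.
p/(1-p) = 0.298701.
eta = log(0.298701) = -1.2083

-1.2083


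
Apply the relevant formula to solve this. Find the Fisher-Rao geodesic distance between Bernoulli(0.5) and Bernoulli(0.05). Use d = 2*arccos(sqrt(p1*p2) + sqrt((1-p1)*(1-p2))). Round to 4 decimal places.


Geodesic distance on Bernoulli manifold:
d(p1,p2) = 2*arccos(sqrt(p1*p2) + sqrt((1-p1)*(1-p2))).
sqrt(p1*p2) = sqrt(0.5*0.05) = 0.158114.
sqrt((1-p1)*(1-p2)) = sqrt(0.5*0.95) = 0.689202.
arg = 0.158114 + 0.689202 = 0.847316.
d = 2*arccos(0.847316) = 1.1198

1.1198


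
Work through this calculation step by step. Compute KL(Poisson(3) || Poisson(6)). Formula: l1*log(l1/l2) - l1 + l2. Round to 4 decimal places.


KL divergence for Poisson:
KL = l1*log(l1/l2) - l1 + l2.
l1 = 3, l2 = 6.
log(3/6) = -0.693147.
l1*log(l1/l2) = 3 * -0.693147 = -2.079442.
KL = -2.079442 - 3 + 6 = 0.9206

0.9206


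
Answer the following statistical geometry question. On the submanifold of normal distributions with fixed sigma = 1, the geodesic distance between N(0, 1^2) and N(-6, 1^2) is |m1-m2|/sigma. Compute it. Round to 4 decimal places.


On the fixed-variance normal subfamily, geodesic distance = |m1-m2|/sigma.
|0 - -6| = 6.
sigma = 1.
d = 6/1 = 6.0000

6.0000


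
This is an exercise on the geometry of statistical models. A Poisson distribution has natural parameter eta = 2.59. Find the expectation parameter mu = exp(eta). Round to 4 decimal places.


Expectation parameter for Poisson exponential family:
mu = exp(eta).
eta = 2.59.
mu = exp(2.59) = 13.3298

13.3298


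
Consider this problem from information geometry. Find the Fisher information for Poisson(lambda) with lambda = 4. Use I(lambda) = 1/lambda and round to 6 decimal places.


Fisher information for Poisson: I(lambda) = 1/lambda.
lambda = 4.
I(lambda) = 1/4 = 0.250000

0.250000


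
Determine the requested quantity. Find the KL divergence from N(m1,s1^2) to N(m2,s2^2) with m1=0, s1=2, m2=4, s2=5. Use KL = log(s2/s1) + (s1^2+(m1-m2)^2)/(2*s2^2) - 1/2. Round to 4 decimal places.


KL divergence between normal distributions:
KL = log(s2/s1) + (s1^2 + (m1-m2)^2)/(2*s2^2) - 1/2.
log(5/2) = 0.916291.
(2^2 + (0-4)^2)/(2*5^2) = (4 + 16)/50 = 0.4.
KL = 0.916291 + 0.4 - 0.5 = 0.8163

0.8163


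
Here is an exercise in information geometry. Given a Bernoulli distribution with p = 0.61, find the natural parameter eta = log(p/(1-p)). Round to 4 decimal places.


Natural parameter for Bernoulli: eta = log(p/(1-p)).
p = 0.61, 1-p = 0.39.
p/(1-p) = 1.564103.
eta = log(1.564103) = 0.4473

0.4473


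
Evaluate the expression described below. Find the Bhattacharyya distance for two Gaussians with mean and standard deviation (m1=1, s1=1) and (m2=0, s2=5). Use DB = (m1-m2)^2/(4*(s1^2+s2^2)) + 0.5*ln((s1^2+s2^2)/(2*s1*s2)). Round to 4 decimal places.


Bhattacharyya distance between two Gaussians:
DB = (m1-m2)^2/(4*(s1^2+s2^2)) + (1/2)*ln((s1^2+s2^2)/(2*s1*s2)).
(m1-m2)^2 = (1)^2 = 1.
s1^2+s2^2 = 1 + 25 = 26.
term1 = 1/104 = 0.009615.
term2 = 0.5*ln(26/10.0) = 0.477756.
DB = 0.009615 + 0.477756 = 0.4874

0.4874


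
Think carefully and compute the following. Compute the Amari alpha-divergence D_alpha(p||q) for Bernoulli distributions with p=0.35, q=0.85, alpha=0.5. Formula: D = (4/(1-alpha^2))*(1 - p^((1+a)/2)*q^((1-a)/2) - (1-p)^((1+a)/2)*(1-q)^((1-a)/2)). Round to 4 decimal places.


Amari alpha-divergence:
D = (4/(1-alpha^2))*(1 - p^((1+a)/2)*q^((1-a)/2) - (1-p)^((1+a)/2)*(1-q)^((1-a)/2)).
alpha = 0.5, p = 0.35, q = 0.85.
e1 = (1+alpha)/2 = 0.75, e2 = (1-alpha)/2 = 0.25.
t1 = p^e1 * q^e2 = 0.35^0.75 * 0.85^0.25 = 0.436924.
t2 = (1-p)^e1 * (1-q)^e2 = 0.65^0.75 * 0.15^0.25 = 0.450514.
4/(1-alpha^2) = 5.333333.
D = 5.333333*(1 - 0.436924 - 0.450514) = 0.6003

0.6003


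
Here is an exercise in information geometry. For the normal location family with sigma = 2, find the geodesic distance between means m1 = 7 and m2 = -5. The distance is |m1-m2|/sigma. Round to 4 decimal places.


On the fixed-variance normal subfamily, geodesic distance = |m1-m2|/sigma.
|7 - -5| = 12.
sigma = 2.
d = 12/2 = 6.0000

6.0000


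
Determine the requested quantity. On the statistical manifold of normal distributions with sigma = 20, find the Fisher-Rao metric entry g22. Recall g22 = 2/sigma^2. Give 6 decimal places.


For the 2-parameter normal family, the Fisher metric has:
  g11 = 1/sigma^2, g22 = 2/sigma^2.
sigma = 20, sigma^2 = 400.
g22 = 0.005000

0.005000


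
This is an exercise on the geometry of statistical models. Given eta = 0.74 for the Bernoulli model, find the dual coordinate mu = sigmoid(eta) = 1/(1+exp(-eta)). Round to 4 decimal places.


Dual coordinate (expectation parameter) for Bernoulli:
mu = 1/(1+exp(-eta)).
eta = 0.74.
exp(-eta) = exp(-0.74) = 0.477114.
mu = 1/(1+0.477114) = 0.6770

0.6770


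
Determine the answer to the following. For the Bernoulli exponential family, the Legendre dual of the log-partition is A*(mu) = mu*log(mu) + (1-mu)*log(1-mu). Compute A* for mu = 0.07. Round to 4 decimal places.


Legendre transform for Bernoulli:
A*(mu) = mu*log(mu) + (1-mu)*log(1-mu).
mu = 0.07, 1-mu = 0.93.
mu*log(mu) = 0.07*log(0.07) = -0.186148.
(1-mu)*log(1-mu) = 0.93*log(0.93) = -0.067491.
A* = -0.186148 + -0.067491 = -0.2536

-0.2536


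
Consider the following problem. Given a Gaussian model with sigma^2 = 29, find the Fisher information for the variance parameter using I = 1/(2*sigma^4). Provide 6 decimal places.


Fisher information for variance: I(sigma^2) = 1/(2*sigma^4).
sigma^2 = 29, so sigma^4 = 841.
I = 1/(2*841) = 1/1682 = 0.000595

0.000595


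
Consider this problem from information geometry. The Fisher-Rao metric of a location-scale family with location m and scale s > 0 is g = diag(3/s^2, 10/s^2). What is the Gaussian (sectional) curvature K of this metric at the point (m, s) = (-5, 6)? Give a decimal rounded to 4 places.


The metric has the form g = (A dm^2 + B ds^2)/s^2 with A = 3, B = 10.
Substitute u = sqrt(A/B)*m: g = B*(du^2 + ds^2)/s^2, i.e. B times the
Poincare upper half-plane metric, which has constant Gaussian curvature -1.
Scaling a 2D metric by a constant c divides the Gaussian curvature by c,
so K = -1/B = -1/(10) = -0.1000 everywhere (the point (m, s) = (-5, 6) is irrelevant:
the curvature is constant).
The requested Gaussian curvature is K = -0.1000.

-0.1000


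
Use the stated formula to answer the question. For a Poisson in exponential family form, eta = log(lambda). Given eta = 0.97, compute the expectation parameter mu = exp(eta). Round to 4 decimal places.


Expectation parameter for Poisson exponential family:
mu = exp(eta).
eta = 0.97.
mu = exp(0.97) = 2.6379

2.6379


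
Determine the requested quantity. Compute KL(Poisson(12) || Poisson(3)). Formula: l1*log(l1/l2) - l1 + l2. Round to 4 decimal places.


KL divergence for Poisson:
KL = l1*log(l1/l2) - l1 + l2.
l1 = 12, l2 = 3.
log(12/3) = 1.386294.
l1*log(l1/l2) = 12 * 1.386294 = 16.635532.
KL = 16.635532 - 12 + 3 = 7.6355

7.6355


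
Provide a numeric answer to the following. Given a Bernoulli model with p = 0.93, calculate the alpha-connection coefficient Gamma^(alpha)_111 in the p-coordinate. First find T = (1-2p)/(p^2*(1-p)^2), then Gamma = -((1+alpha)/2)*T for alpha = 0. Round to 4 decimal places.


Skewness (Amari-Chentsov) tensor: T = (1-2p)/(p^2*(1-p)^2).
p = 0.93, 1-2p = -0.86, p^2 = 0.8649, (1-p)^2 = 0.0049.
T = -0.86/(0.8649 * 0.0049) = -202.92543.
In the p-coordinate, Gamma^(alpha) = Gamma^(0) - (alpha/2)*T with Gamma^(0) = (1/2)*g'(p) = -T/2,
so Gamma^(alpha) = -((1+alpha)/2)*T.
alpha = 0, -(1+alpha)/2 = -0.5.
Gamma = -0.5 * -202.92543 = 101.4627

101.4627


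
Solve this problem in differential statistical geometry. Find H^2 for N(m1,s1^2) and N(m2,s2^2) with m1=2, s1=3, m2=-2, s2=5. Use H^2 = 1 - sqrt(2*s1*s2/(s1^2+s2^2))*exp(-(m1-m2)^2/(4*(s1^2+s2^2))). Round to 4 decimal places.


Squared Hellinger distance for Gaussians:
H^2 = 1 - sqrt(2*s1*s2/(s1^2+s2^2)) * exp(-(m1-m2)^2/(4*(s1^2+s2^2))).
s1^2 = 9, s2^2 = 25, s1^2+s2^2 = 34.
sqrt(2*3*5/(34)) = 0.939336.
(m1-m2)^2 = (4)^2 = 16.
exp(-16/(4*34)) = exp(-0.117647) = 0.88901.
H^2 = 1 - 0.939336*0.88901 = 0.1649

0.1649


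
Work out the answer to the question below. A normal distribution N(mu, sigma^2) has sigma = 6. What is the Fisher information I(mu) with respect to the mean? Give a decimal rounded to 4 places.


The Fisher information for the mean of a normal distribution is I(mu) = 1/sigma^2.
sigma = 6, so sigma^2 = 36.
I(mu) = 1/36 = 0.0278

0.0278


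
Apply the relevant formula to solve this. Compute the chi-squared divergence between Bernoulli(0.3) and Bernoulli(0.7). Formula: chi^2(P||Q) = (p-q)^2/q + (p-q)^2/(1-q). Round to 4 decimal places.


Chi-squared divergence between Bernoulli distributions:
chi^2 = (p-q)^2/q + (p-q)^2/(1-q).
p = 0.3, q = 0.7, p-q = -0.4.
(p-q)^2 = 0.16.
term1 = 0.16/0.7 = 0.228571.
term2 = 0.16/0.3 = 0.533333.
chi^2 = 0.228571 + 0.533333 = 0.7619

0.7619


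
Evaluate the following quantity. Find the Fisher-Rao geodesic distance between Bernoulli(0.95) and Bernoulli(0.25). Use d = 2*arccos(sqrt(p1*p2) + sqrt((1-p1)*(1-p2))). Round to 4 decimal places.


Geodesic distance on Bernoulli manifold:
d(p1,p2) = 2*arccos(sqrt(p1*p2) + sqrt((1-p1)*(1-p2))).
sqrt(p1*p2) = sqrt(0.95*0.25) = 0.48734.
sqrt((1-p1)*(1-p2)) = sqrt(0.05*0.75) = 0.193649.
arg = 0.48734 + 0.193649 = 0.680989.
d = 2*arccos(0.680989) = 1.6434

1.6434


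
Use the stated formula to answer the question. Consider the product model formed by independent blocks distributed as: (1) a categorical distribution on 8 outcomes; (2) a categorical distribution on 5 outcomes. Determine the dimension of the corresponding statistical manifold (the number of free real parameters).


The dimension of a statistical manifold equals the number of free
(independent) real parameters of the model. For a product of independent
blocks the parameter counts add.
- categorical on 8 outcomes (probabilities sum to 1): 8-1 = 7.
- categorical on 5 outcomes (probabilities sum to 1): 5-1 = 4.
Total = 7 + 4 = 11.
Dimension = 11

11


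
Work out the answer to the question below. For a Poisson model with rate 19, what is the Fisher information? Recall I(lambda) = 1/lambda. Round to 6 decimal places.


Fisher information for Poisson: I(lambda) = 1/lambda.
lambda = 19.
I(lambda) = 1/19 = 0.052632

0.052632


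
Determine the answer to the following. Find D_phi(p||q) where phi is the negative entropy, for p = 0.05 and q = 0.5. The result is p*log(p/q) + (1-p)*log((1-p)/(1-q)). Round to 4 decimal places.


Bregman divergence with negative entropy generator:
D = p*log(p/q) + (1-p)*log((1-p)/(1-q)).
p = 0.05, q = 0.5.
p*log(p/q) = 0.05*log(0.05/0.5) = -0.115129.
(1-p)*log((1-p)/(1-q)) = 0.95*log(0.95/0.5) = 0.609761.
D = -0.115129 + 0.609761 = 0.4946

0.4946


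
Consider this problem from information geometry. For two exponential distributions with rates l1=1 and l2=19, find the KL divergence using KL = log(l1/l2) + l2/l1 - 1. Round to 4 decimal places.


KL divergence for exponential family:
KL = log(l1/l2) + l2/l1 - 1.
log(1/19) = -2.944439.
19/1 = 19.0.
KL = -2.944439 + 19.0 - 1 = 15.0556

15.0556


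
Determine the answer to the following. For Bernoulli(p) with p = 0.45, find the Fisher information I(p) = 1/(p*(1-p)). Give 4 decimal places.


For Bernoulli(p), Fisher information is I(p) = 1/(p*(1-p)).
p = 0.45, 1-p = 0.55.
p*(1-p) = 0.2475.
I(p) = 1/0.2475 = 4.0404

4.0404


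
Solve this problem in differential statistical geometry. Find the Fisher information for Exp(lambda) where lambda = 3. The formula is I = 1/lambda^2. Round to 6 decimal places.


Fisher information for exponential: I(lambda) = 1/lambda^2.
lambda = 3, lambda^2 = 9.
I = 1/9 = 0.111111

0.111111


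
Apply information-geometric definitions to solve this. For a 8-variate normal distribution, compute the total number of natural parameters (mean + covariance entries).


Exponential family dimension calculation:
For 8-dim MVN: mean has 8 params, covariance has 8*9/2 = 36 unique entries.
Total dim = 8 + 36 = 44.

44


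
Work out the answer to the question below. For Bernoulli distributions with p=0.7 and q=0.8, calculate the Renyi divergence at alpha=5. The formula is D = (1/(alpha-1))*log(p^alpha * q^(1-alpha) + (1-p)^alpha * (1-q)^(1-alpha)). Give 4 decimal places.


Renyi divergence of order alpha between Bernoulli distributions:
D = (1/(alpha-1))*log(p^alpha * q^(1-alpha) + (1-p)^alpha * (1-q)^(1-alpha)).
alpha = 5, p = 0.7, q = 0.8.
p^alpha * q^(1-alpha) = 0.7^5 * 0.8^-4 = 0.410327.
(1-p)^alpha * (1-q)^(1-alpha) = 0.3^5 * 0.2^-4 = 1.51875.
sum = 0.410327 + 1.51875 = 1.929077.
D = (1/4)*log(1.929077) = 0.1643

0.1643


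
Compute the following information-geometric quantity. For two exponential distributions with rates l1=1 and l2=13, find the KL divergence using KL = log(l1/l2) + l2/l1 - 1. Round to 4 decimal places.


KL divergence for exponential family:
KL = log(l1/l2) + l2/l1 - 1.
log(1/13) = -2.564949.
13/1 = 13.0.
KL = -2.564949 + 13.0 - 1 = 9.4351

9.4351


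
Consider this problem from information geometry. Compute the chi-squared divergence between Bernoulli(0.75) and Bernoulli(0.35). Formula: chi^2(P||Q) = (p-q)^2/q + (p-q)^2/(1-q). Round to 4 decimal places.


Chi-squared divergence between Bernoulli distributions:
chi^2 = (p-q)^2/q + (p-q)^2/(1-q).
p = 0.75, q = 0.35, p-q = 0.4.
(p-q)^2 = 0.16.
term1 = 0.16/0.35 = 0.457143.
term2 = 0.16/0.65 = 0.246154.
chi^2 = 0.457143 + 0.246154 = 0.7033

0.7033


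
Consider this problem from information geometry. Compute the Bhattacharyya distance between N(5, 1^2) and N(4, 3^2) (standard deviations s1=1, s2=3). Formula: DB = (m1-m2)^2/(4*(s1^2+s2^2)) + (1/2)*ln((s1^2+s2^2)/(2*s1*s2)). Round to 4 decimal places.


Bhattacharyya distance between two Gaussians:
DB = (m1-m2)^2/(4*(s1^2+s2^2)) + (1/2)*ln((s1^2+s2^2)/(2*s1*s2)).
(m1-m2)^2 = (1)^2 = 1.
s1^2+s2^2 = 1 + 9 = 10.
term1 = 1/40 = 0.025.
term2 = 0.5*ln(10/6.0) = 0.255413.
DB = 0.025 + 0.255413 = 0.2804

0.2804


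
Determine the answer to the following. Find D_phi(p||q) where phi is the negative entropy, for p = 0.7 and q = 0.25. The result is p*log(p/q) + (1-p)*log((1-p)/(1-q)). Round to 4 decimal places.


Bregman divergence with negative entropy generator:
D = p*log(p/q) + (1-p)*log((1-p)/(1-q)).
p = 0.7, q = 0.25.
p*log(p/q) = 0.7*log(0.7/0.25) = 0.720734.
(1-p)*log((1-p)/(1-q)) = 0.3*log(0.3/0.75) = -0.274887.
D = 0.720734 + -0.274887 = 0.4458

0.4458


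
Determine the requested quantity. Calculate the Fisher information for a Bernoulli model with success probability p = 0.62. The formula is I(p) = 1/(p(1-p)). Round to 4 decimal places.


For Bernoulli(p), Fisher information is I(p) = 1/(p*(1-p)).
p = 0.62, 1-p = 0.38.
p*(1-p) = 0.2356.
I(p) = 1/0.2356 = 4.2445

4.2445


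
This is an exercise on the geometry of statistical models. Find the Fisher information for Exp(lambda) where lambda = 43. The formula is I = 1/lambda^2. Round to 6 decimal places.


Fisher information for exponential: I(lambda) = 1/lambda^2.
lambda = 43, lambda^2 = 1849.
I = 1/1849 = 0.000541

0.000541


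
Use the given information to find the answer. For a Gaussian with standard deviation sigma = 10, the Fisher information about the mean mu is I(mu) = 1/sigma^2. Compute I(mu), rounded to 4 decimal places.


The Fisher information for the mean of a normal distribution is I(mu) = 1/sigma^2.
sigma = 10, so sigma^2 = 100.
I(mu) = 1/100 = 0.0100

0.0100


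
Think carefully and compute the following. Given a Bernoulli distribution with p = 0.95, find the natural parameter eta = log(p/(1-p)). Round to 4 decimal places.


Natural parameter for Bernoulli: eta = log(p/(1-p)).
p = 0.95, 1-p = 0.05.
p/(1-p) = 19.0.
eta = log(19.0) = 2.9444

2.9444


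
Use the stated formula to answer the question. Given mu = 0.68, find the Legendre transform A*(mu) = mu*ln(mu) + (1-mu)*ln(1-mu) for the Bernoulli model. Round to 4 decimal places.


Legendre transform for Bernoulli:
A*(mu) = mu*log(mu) + (1-mu)*log(1-mu).
mu = 0.68, 1-mu = 0.32.
mu*log(mu) = 0.68*log(0.68) = -0.26225.
(1-mu)*log(1-mu) = 0.32*log(0.32) = -0.364619.
A* = -0.26225 + -0.364619 = -0.6269

-0.6269


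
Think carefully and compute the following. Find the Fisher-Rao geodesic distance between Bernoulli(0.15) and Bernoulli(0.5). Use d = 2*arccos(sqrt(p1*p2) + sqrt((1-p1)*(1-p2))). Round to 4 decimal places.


Geodesic distance on Bernoulli manifold:
d(p1,p2) = 2*arccos(sqrt(p1*p2) + sqrt((1-p1)*(1-p2))).
sqrt(p1*p2) = sqrt(0.15*0.5) = 0.273861.
sqrt((1-p1)*(1-p2)) = sqrt(0.85*0.5) = 0.65192.
arg = 0.273861 + 0.65192 = 0.925782.
d = 2*arccos(0.925782) = 0.7754

0.7754


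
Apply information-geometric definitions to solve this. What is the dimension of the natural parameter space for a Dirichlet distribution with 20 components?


Exponential family dimension calculation:
Dirichlet with 20 components has 20 natural parameters.

20


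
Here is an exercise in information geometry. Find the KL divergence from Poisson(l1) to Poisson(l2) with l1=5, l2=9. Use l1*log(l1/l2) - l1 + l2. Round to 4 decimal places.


KL divergence for Poisson:
KL = l1*log(l1/l2) - l1 + l2.
l1 = 5, l2 = 9.
log(5/9) = -0.587787.
l1*log(l1/l2) = 5 * -0.587787 = -2.938933.
KL = -2.938933 - 5 + 9 = 1.0611

1.0611


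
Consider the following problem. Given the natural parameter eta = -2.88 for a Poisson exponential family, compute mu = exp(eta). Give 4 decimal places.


Expectation parameter for Poisson exponential family:
mu = exp(eta).
eta = -2.88.
mu = exp(-2.88) = 0.0561

0.0561


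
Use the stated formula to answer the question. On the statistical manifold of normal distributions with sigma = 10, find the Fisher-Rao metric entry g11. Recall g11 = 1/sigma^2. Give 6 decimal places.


For the 2-parameter normal family, the Fisher metric has:
  g11 = 1/sigma^2, g22 = 2/sigma^2.
sigma = 10, sigma^2 = 100.
g11 = 0.010000

0.010000


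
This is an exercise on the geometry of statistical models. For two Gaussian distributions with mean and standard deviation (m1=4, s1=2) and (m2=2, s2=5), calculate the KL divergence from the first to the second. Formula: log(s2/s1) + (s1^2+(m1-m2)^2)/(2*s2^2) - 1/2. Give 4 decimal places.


KL divergence between normal distributions:
KL = log(s2/s1) + (s1^2 + (m1-m2)^2)/(2*s2^2) - 1/2.
log(5/2) = 0.916291.
(2^2 + (4-2)^2)/(2*5^2) = (4 + 4)/50 = 0.16.
KL = 0.916291 + 0.16 - 0.5 = 0.5763

0.5763


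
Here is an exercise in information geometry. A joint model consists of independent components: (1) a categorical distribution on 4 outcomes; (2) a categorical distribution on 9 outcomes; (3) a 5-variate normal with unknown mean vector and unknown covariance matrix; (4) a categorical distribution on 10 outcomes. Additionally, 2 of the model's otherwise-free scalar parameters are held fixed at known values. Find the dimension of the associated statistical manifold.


The dimension of a statistical manifold equals the number of free
(independent) real parameters of the model. For a product of independent
blocks the parameter counts add.
- categorical on 4 outcomes (probabilities sum to 1): 4-1 = 3.
- categorical on 9 outcomes (probabilities sum to 1): 9-1 = 8.
- 5-variate normal: 5 (mean) + 5*6/2 = 15 (symmetric covariance) = 20.
- categorical on 10 outcomes (probabilities sum to 1): 10-1 = 9.
Total = 3 + 8 + 20 + 9 = 40.
2 parameter(s) fixed at known values: 40 - 2 = 38.
Dimension = 38

38


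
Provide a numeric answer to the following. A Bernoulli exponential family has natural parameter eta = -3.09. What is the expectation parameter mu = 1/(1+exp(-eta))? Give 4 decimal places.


Dual coordinate (expectation parameter) for Bernoulli:
mu = 1/(1+exp(-eta)).
eta = -3.09.
exp(-eta) = exp(3.09) = 21.977078.
mu = 1/(1+21.977078) = 0.0435

0.0435


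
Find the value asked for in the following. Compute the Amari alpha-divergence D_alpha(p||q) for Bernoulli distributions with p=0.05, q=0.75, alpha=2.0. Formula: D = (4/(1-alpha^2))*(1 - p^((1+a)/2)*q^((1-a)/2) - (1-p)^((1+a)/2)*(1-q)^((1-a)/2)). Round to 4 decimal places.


Amari alpha-divergence:
D = (4/(1-alpha^2))*(1 - p^((1+a)/2)*q^((1-a)/2) - (1-p)^((1+a)/2)*(1-q)^((1-a)/2)).
alpha = 2.0, p = 0.05, q = 0.75.
e1 = (1+alpha)/2 = 1.5, e2 = (1-alpha)/2 = -0.5.
t1 = p^e1 * q^e2 = 0.05^1.5 * 0.75^-0.5 = 0.01291.
t2 = (1-p)^e1 * (1-q)^e2 = 0.95^1.5 * 0.25^-0.5 = 1.851891.
4/(1-alpha^2) = -1.333333.
D = -1.333333*(1 - 0.01291 - 1.851891) = 1.1531

1.1531


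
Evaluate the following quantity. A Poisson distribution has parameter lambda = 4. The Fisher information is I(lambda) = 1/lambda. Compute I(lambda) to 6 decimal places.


Fisher information for Poisson: I(lambda) = 1/lambda.
lambda = 4.
I(lambda) = 1/4 = 0.250000

0.250000


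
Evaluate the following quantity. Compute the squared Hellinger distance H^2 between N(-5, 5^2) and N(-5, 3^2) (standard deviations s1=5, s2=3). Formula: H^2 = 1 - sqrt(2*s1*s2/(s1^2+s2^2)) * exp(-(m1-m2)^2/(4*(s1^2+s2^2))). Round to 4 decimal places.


Squared Hellinger distance for Gaussians:
H^2 = 1 - sqrt(2*s1*s2/(s1^2+s2^2)) * exp(-(m1-m2)^2/(4*(s1^2+s2^2))).
s1^2 = 25, s2^2 = 9, s1^2+s2^2 = 34.
sqrt(2*5*3/(34)) = 0.939336.
(m1-m2)^2 = (0)^2 = 0.
exp(-0/(4*34)) = exp(0.0) = 1.0.
H^2 = 1 - 0.939336*1.0 = 0.0607

0.0607


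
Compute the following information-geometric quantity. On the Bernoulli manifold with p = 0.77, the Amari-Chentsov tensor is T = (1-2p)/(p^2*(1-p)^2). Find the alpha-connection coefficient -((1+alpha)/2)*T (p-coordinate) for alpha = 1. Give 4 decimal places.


Skewness (Amari-Chentsov) tensor: T = (1-2p)/(p^2*(1-p)^2).
p = 0.77, 1-2p = -0.54, p^2 = 0.5929, (1-p)^2 = 0.0529.
T = -0.54/(0.5929 * 0.0529) = -17.216967.
In the p-coordinate, Gamma^(alpha) = Gamma^(0) - (alpha/2)*T with Gamma^(0) = (1/2)*g'(p) = -T/2,
so Gamma^(alpha) = -((1+alpha)/2)*T.
alpha = 1, -(1+alpha)/2 = -1.0.
Gamma = -1.0 * -17.216967 = 17.2170

17.2170


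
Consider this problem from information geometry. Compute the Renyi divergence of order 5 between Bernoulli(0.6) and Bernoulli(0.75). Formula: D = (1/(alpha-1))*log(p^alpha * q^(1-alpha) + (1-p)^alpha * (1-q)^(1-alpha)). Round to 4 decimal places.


Renyi divergence of order alpha between Bernoulli distributions:
D = (1/(alpha-1))*log(p^alpha * q^(1-alpha) + (1-p)^alpha * (1-q)^(1-alpha)).
alpha = 5, p = 0.6, q = 0.75.
p^alpha * q^(1-alpha) = 0.6^5 * 0.75^-4 = 0.24576.
(1-p)^alpha * (1-q)^(1-alpha) = 0.4^5 * 0.25^-4 = 2.62144.
sum = 0.24576 + 2.62144 = 2.8672.
D = (1/4)*log(2.8672) = 0.2633

0.2633


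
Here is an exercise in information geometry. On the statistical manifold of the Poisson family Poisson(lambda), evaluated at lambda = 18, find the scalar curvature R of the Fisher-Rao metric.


This family has a single free parameter, so its statistical manifold
is 1-dimensional. The Riemann curvature tensor of any 1-dimensional
Riemannian manifold vanishes identically, so R = 0.

0


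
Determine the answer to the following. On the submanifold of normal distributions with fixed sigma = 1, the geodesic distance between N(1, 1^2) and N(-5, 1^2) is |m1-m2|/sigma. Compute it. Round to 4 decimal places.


On the fixed-variance normal subfamily, geodesic distance = |m1-m2|/sigma.
|1 - -5| = 6.
sigma = 1.
d = 6/1 = 6.0000

6.0000


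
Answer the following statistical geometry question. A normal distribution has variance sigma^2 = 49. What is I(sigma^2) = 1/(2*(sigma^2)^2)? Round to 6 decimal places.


Fisher information for variance: I(sigma^2) = 1/(2*sigma^4).
sigma^2 = 49, so sigma^4 = 2401.
I = 1/(2*2401) = 1/4802 = 0.000208

0.000208


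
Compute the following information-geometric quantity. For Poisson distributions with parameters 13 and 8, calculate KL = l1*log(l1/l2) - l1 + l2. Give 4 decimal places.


KL divergence for Poisson:
KL = l1*log(l1/l2) - l1 + l2.
l1 = 13, l2 = 8.
log(13/8) = 0.485508.
l1*log(l1/l2) = 13 * 0.485508 = 6.311602.
KL = 6.311602 - 13 + 8 = 1.3116

1.3116


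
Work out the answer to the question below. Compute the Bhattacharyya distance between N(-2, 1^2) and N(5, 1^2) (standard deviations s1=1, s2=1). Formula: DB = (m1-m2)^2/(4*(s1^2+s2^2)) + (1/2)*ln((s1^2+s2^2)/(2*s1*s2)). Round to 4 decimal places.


Bhattacharyya distance between two Gaussians:
DB = (m1-m2)^2/(4*(s1^2+s2^2)) + (1/2)*ln((s1^2+s2^2)/(2*s1*s2)).
(m1-m2)^2 = (-7)^2 = 49.
s1^2+s2^2 = 1 + 1 = 2.
term1 = 49/8 = 6.125.
term2 = 0.5*ln(2/2.0) = 0.0.
DB = 6.125 + 0.0 = 6.1250

6.1250


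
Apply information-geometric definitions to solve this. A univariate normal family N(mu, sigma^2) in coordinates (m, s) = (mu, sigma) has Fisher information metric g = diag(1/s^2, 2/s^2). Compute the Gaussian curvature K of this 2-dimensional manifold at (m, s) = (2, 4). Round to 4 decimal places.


The metric has the form g = (A dm^2 + B ds^2)/s^2 with A = 1, B = 2.
Substitute u = sqrt(A/B)*m: g = B*(du^2 + ds^2)/s^2, i.e. B times the
Poincare upper half-plane metric, which has constant Gaussian curvature -1.
Scaling a 2D metric by a constant c divides the Gaussian curvature by c,
so K = -1/B = -1/(2) = -0.5000 everywhere (the point (m, s) = (2, 4) is irrelevant:
the curvature is constant).
The requested Gaussian curvature is K = -0.5000.

-0.5000


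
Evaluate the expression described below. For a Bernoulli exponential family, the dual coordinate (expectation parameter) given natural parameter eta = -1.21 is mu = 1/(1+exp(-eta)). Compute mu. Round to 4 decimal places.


Dual coordinate (expectation parameter) for Bernoulli:
mu = 1/(1+exp(-eta)).
eta = -1.21.
exp(-eta) = exp(1.21) = 3.353485.
mu = 1/(1+3.353485) = 0.2297

0.2297


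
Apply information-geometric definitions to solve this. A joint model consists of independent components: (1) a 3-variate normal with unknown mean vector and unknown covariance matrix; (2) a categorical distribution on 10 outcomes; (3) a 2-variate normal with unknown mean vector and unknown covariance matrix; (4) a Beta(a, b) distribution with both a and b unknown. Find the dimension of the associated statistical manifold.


The dimension of a statistical manifold equals the number of free
(independent) real parameters of the model. For a product of independent
blocks the parameter counts add.
- 3-variate normal: 3 (mean) + 3*4/2 = 6 (symmetric covariance) = 9.
- categorical on 10 outcomes (probabilities sum to 1): 10-1 = 9.
- 2-variate normal: 2 (mean) + 2*3/2 = 3 (symmetric covariance) = 5.
- Beta (a, b): 2.
Total = 9 + 9 + 5 + 2 = 25.
Dimension = 25

25


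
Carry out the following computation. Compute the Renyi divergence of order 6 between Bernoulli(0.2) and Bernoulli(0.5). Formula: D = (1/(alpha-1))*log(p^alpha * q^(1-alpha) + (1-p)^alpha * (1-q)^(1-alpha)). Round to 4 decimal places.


Renyi divergence of order alpha between Bernoulli distributions:
D = (1/(alpha-1))*log(p^alpha * q^(1-alpha) + (1-p)^alpha * (1-q)^(1-alpha)).
alpha = 6, p = 0.2, q = 0.5.
p^alpha * q^(1-alpha) = 0.2^6 * 0.5^-5 = 0.002048.
(1-p)^alpha * (1-q)^(1-alpha) = 0.8^6 * 0.5^-5 = 8.388608.
sum = 0.002048 + 8.388608 = 8.390656.
D = (1/5)*log(8.390656) = 0.4254

0.4254


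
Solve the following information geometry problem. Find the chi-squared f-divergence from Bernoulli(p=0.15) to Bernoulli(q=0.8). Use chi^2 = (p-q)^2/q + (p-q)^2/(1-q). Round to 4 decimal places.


Chi-squared divergence between Bernoulli distributions:
chi^2 = (p-q)^2/q + (p-q)^2/(1-q).
p = 0.15, q = 0.8, p-q = -0.65.
(p-q)^2 = 0.4225.
term1 = 0.4225/0.8 = 0.528125.
term2 = 0.4225/0.2 = 2.1125.
chi^2 = 0.528125 + 2.1125 = 2.6406

2.6406


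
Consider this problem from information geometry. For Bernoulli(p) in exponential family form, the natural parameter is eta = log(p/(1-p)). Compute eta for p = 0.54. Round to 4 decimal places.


Natural parameter for Bernoulli: eta = log(p/(1-p)).
p = 0.54, 1-p = 0.46.
p/(1-p) = 1.173913.
eta = log(1.173913) = 0.1603

0.1603


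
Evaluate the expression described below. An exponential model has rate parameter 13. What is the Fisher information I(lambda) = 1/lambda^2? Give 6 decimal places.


Fisher information for exponential: I(lambda) = 1/lambda^2.
lambda = 13, lambda^2 = 169.
I = 1/169 = 0.005917

0.005917


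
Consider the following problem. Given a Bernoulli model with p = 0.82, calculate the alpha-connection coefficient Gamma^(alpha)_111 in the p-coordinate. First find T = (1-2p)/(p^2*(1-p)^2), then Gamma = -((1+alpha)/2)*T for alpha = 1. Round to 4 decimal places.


Skewness (Amari-Chentsov) tensor: T = (1-2p)/(p^2*(1-p)^2).
p = 0.82, 1-2p = -0.64, p^2 = 0.6724, (1-p)^2 = 0.0324.
T = -0.64/(0.6724 * 0.0324) = -29.376988.
In the p-coordinate, Gamma^(alpha) = Gamma^(0) - (alpha/2)*T with Gamma^(0) = (1/2)*g'(p) = -T/2,
so Gamma^(alpha) = -((1+alpha)/2)*T.
alpha = 1, -(1+alpha)/2 = -1.0.
Gamma = -1.0 * -29.376988 = 29.3770

29.3770


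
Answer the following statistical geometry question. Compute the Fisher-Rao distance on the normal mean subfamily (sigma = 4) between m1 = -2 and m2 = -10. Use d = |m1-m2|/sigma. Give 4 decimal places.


On the fixed-variance normal subfamily, geodesic distance = |m1-m2|/sigma.
|-2 - -10| = 8.
sigma = 4.
d = 8/4 = 2.0000

2.0000


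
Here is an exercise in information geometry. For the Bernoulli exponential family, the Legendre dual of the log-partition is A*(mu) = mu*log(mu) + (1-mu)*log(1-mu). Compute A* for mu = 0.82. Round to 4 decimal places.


Legendre transform for Bernoulli:
A*(mu) = mu*log(mu) + (1-mu)*log(1-mu).
mu = 0.82, 1-mu = 0.18.
mu*log(mu) = 0.82*log(0.82) = -0.16273.
(1-mu)*log(1-mu) = 0.18*log(0.18) = -0.308664.
A* = -0.16273 + -0.308664 = -0.4714

-0.4714


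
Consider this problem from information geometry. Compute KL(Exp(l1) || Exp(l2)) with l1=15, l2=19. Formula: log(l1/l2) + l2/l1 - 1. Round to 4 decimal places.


KL divergence for exponential family:
KL = log(l1/l2) + l2/l1 - 1.
log(15/19) = -0.236389.
19/15 = 1.266667.
KL = -0.236389 + 1.266667 - 1 = 0.0303

0.0303


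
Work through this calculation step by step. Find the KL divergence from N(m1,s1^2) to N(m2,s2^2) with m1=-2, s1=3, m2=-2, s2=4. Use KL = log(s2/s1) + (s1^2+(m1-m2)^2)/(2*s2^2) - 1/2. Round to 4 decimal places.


KL divergence between normal distributions:
KL = log(s2/s1) + (s1^2 + (m1-m2)^2)/(2*s2^2) - 1/2.
log(4/3) = 0.287682.
(3^2 + (-2--2)^2)/(2*4^2) = (9 + 0)/32 = 0.28125.
KL = 0.287682 + 0.28125 - 0.5 = 0.0689

0.0689


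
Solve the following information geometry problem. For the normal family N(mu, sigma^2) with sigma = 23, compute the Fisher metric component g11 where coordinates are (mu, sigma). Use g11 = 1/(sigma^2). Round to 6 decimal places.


For the 2-parameter normal family, the Fisher metric has:
  g11 = 1/sigma^2, g22 = 2/sigma^2.
sigma = 23, sigma^2 = 529.
g11 = 0.001890

0.001890


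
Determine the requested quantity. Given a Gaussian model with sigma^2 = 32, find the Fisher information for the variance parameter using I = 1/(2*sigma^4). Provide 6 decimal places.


Fisher information for variance: I(sigma^2) = 1/(2*sigma^4).
sigma^2 = 32, so sigma^4 = 1024.
I = 1/(2*1024) = 1/2048 = 0.000488

0.000488


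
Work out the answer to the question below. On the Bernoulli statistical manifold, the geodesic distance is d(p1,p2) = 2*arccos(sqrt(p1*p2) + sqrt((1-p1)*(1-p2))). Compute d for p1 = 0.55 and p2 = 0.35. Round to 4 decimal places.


Geodesic distance on Bernoulli manifold:
d(p1,p2) = 2*arccos(sqrt(p1*p2) + sqrt((1-p1)*(1-p2))).
sqrt(p1*p2) = sqrt(0.55*0.35) = 0.438748.
sqrt((1-p1)*(1-p2)) = sqrt(0.45*0.65) = 0.540833.
arg = 0.438748 + 0.540833 = 0.979581.
d = 2*arccos(0.979581) = 0.4049

0.4049


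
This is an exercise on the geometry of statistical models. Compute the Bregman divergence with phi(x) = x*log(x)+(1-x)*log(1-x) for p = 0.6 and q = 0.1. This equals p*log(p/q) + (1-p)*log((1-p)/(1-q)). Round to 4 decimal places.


Bregman divergence with negative entropy generator:
D = p*log(p/q) + (1-p)*log((1-p)/(1-q)).
p = 0.6, q = 0.1.
p*log(p/q) = 0.6*log(0.6/0.1) = 1.075056.
(1-p)*log((1-p)/(1-q)) = 0.4*log(0.4/0.9) = -0.324372.
D = 1.075056 + -0.324372 = 0.7507

0.7507


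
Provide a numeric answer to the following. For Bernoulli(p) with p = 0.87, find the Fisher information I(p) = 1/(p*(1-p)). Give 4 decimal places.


For Bernoulli(p), Fisher information is I(p) = 1/(p*(1-p)).
p = 0.87, 1-p = 0.13.
p*(1-p) = 0.1131.
I(p) = 1/0.1131 = 8.8417

8.8417


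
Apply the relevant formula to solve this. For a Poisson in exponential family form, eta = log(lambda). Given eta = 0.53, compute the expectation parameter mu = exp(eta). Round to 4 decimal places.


Expectation parameter for Poisson exponential family:
mu = exp(eta).
eta = 0.53.
mu = exp(0.53) = 1.6989

1.6989


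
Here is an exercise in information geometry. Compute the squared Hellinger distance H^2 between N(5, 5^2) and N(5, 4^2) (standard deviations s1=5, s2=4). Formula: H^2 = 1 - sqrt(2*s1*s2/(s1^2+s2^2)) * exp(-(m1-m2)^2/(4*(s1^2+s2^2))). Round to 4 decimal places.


Squared Hellinger distance for Gaussians:
H^2 = 1 - sqrt(2*s1*s2/(s1^2+s2^2)) * exp(-(m1-m2)^2/(4*(s1^2+s2^2))).
s1^2 = 25, s2^2 = 16, s1^2+s2^2 = 41.
sqrt(2*5*4/(41)) = 0.98773.
(m1-m2)^2 = (0)^2 = 0.
exp(-0/(4*41)) = exp(0.0) = 1.0.
H^2 = 1 - 0.98773*1.0 = 0.0123

0.0123


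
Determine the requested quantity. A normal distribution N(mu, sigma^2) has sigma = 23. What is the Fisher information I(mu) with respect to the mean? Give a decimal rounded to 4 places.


The Fisher information for the mean of a normal distribution is I(mu) = 1/sigma^2.
sigma = 23, so sigma^2 = 529.
I(mu) = 1/529 = 0.0019

0.0019


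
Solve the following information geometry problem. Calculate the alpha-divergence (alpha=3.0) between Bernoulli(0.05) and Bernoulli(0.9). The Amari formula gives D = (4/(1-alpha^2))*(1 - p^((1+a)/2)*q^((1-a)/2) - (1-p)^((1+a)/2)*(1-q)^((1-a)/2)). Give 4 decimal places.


Amari alpha-divergence:
D = (4/(1-alpha^2))*(1 - p^((1+a)/2)*q^((1-a)/2) - (1-p)^((1+a)/2)*(1-q)^((1-a)/2)).
alpha = 3.0, p = 0.05, q = 0.9.
e1 = (1+alpha)/2 = 2.0, e2 = (1-alpha)/2 = -1.0.
t1 = p^e1 * q^e2 = 0.05^2.0 * 0.9^-1.0 = 0.002778.
t2 = (1-p)^e1 * (1-q)^e2 = 0.95^2.0 * 0.1^-1.0 = 9.025.
4/(1-alpha^2) = -0.5.
D = -0.5*(1 - 0.002778 - 9.025) = 4.0139

4.0139


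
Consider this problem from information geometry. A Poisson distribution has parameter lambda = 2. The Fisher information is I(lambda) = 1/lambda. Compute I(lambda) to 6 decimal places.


Fisher information for Poisson: I(lambda) = 1/lambda.
lambda = 2.
I(lambda) = 1/2 = 0.500000

0.500000


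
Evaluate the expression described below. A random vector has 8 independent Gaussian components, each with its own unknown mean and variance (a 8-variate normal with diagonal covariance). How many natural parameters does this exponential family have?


Exponential family dimension calculation:
Each univariate normal has two natural parameters (mu/sigma^2 and -1/(2 sigma^2)).
With 8 independent components, dim = 2 * 8 = 16.

16
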